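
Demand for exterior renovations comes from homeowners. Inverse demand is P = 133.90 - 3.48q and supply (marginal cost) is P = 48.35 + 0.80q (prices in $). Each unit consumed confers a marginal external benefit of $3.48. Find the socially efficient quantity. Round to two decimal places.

q* = 20.80

Social marginal benefit = demand + MEB = 137.38 - 3.48q.
Set SMB = MC: 137.38 - 3.48q = 48.35 + 0.80q → q* = 20.8014.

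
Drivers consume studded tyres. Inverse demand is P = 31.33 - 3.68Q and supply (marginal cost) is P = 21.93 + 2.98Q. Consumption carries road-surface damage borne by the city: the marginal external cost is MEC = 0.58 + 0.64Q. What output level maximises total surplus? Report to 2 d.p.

Q* = 1.21

Social marginal benefit = demand − MEC = 30.75 - 4.32Q.
Set SMB = MC: 30.75 - 4.32Q = 21.93 + 2.98Q → Q* = 1.2082.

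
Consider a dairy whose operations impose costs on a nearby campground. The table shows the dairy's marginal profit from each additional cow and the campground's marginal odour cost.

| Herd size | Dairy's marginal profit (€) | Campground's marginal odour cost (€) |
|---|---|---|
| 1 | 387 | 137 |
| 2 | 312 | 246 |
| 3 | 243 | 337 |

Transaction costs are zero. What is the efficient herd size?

2

Bargaining reaches the level where marginal profit last exceeds marginal odour cost.
That holds through level 2 (312 ≥ 246) but not at 3 (243 < 337).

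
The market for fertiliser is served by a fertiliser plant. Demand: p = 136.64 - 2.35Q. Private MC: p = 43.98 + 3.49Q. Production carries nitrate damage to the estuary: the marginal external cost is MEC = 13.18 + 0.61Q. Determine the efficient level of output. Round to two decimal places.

Social marginal cost = private MC + MEC = 57.16 + 4.10Q.
Set SMC = demand: 57.16 + 4.10Q = 136.64 - 2.35Q → Q* = 12.3225.

Q* = 12.32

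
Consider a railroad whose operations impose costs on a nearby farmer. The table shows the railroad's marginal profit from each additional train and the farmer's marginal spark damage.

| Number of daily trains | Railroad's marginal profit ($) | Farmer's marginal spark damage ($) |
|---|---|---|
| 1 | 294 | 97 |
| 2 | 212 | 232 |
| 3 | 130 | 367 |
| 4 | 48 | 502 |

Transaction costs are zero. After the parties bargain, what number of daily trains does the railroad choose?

Bargaining reaches the level where marginal profit last exceeds marginal spark damage.
That holds through level 1 (294 ≥ 97) but not at 2 (212 < 232).

1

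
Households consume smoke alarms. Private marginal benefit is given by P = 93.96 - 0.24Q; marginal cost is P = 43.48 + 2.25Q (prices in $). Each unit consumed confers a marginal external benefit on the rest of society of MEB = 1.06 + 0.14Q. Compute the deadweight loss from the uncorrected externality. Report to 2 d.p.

Market equilibrium (private): 43.48 + 2.25Q = 93.96 - 0.24Q → Q_m = 20.2731.
Social marginal benefit = demand + MEB = 95.02 - 0.10Q.
Set SMB = MC: 95.02 - 0.10Q = 43.48 + 2.25Q → Q* = 21.9319.
The loss is the area between SMB and MC from Q* to Q_m; with linear curves that's a triangle of height MEB(Q_m).
DWL = ½ × 1.6588 × 3.8982 = 3.2332.

DWL = $3.23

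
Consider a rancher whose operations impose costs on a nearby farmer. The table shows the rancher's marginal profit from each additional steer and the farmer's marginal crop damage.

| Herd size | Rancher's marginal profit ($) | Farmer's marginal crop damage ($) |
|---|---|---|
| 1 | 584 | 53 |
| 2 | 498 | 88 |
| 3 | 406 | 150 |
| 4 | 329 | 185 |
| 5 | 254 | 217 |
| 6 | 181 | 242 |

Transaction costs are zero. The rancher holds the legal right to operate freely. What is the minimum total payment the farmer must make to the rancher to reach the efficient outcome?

$181

Left alone the rancher would choose level 6 (marginal profit stays positive).
Efficient level: k* = 5 (marginal profit ≥ marginal crop damage through 5).
The farmer must at least cover the rancher's forgone profit from cutting 6→5: 181 = 181.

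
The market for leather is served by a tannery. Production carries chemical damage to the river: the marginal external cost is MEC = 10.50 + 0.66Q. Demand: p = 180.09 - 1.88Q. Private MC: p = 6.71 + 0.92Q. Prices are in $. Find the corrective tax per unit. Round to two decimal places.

tax = $41.57 per unit

Social marginal cost = private MC + MEC = 17.21 + 1.58Q.
Set SMC = demand: 17.21 + 1.58Q = 180.09 - 1.88Q → Q* = 47.0751.
The Pigouvian tax equals MEC at Q*: 10.50 + 0.66×47.0751 = 41.5696.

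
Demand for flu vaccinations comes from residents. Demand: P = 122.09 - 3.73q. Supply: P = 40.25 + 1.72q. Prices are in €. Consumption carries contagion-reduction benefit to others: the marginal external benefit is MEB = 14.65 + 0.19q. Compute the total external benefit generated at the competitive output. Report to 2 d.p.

€241.41

Market equilibrium (private): 40.25 + 1.72q = 122.09 - 3.73q → q_m = 15.0165.
Total external benefit = ∫₀^{q_m} (14.65 + 0.19q) dq = 14.65×15.0165 + ½×0.19×15.0165² = 241.4138.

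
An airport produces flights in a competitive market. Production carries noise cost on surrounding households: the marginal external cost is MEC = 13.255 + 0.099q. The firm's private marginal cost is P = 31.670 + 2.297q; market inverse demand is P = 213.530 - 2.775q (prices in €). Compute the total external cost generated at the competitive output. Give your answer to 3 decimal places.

Market equilibrium (private): 31.670 + 2.297q = 213.530 - 2.775q → q_m = 35.8557.
Total external cost = ∫₀^{q_m} (13.255 + 0.099q) dq = 13.255×35.8557 + ½×0.099×35.8557² = 538.9060.

€538.906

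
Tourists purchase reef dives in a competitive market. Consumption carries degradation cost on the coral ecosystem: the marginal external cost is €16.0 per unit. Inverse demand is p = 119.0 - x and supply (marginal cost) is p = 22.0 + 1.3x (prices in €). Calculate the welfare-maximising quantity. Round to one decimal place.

Social marginal benefit = demand − MEC = 103.0 - x.
Set SMB = MC: 103.0 - x = 22.0 + 1.3x → x* = 35.2174.

x* = 35.2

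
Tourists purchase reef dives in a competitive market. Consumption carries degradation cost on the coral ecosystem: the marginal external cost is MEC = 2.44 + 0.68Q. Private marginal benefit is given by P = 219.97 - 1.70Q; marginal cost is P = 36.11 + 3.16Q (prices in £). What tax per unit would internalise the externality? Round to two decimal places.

Social marginal benefit = demand − MEC = 217.53 - 2.38Q.
Set SMB = MC: 217.53 - 2.38Q = 36.11 + 3.16Q → Q* = 32.7473.
The Pigouvian tax equals MEC at Q*: 2.44 + 0.68×32.7473 = 24.7082.

tax = £24.71 per unit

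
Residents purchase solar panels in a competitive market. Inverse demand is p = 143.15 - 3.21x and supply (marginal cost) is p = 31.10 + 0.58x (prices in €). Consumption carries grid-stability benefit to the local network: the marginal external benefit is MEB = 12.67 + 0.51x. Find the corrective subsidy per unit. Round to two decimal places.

subsidy = €32.06 per unit

Social marginal benefit = demand + MEB = 155.82 - 2.70x.
Set SMB = MC: 155.82 - 2.70x = 31.10 + 0.58x → x* = 38.0244.
The Pigouvian subsidy equals MEB at x*: 12.67 + 0.51×38.0244 = 32.0624.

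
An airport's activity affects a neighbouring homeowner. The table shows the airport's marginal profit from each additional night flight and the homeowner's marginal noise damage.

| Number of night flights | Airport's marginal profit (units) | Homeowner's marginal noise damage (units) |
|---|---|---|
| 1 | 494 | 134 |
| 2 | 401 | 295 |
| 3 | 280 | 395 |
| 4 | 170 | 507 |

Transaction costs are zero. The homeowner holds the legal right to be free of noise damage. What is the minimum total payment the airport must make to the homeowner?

Efficient level: marginal profit ≥ marginal noise damage through level 2, so k* = 2.
With the homeowner holding the right, the airport must at least compensate total damage at k*: 134 + 295 = 429.

429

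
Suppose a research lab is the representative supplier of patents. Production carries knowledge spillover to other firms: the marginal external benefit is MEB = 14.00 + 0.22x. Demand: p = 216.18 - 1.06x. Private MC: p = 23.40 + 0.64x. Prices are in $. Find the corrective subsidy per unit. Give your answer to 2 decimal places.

Social marginal cost = private MC − MEB = 9.40 + 0.42x.
Set SMC = demand: 9.40 + 0.42x = 216.18 - 1.06x → x* = 139.7162.
The Pigouvian subsidy equals MEB at x*: 14.00 + 0.22×139.7162 = 44.7376.

subsidy = $44.74 per unit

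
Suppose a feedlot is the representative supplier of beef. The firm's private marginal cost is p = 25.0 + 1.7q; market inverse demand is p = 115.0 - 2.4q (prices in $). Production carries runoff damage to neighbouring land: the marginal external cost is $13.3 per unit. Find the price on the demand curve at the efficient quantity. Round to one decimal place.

P = $70.1

Social marginal cost = private MC + MEC = 38.3 + 1.7q.
Set SMC = demand: 38.3 + 1.7q = 115.0 - 2.4q → q* = 18.7073.
Consumer price on the demand curve at q*: 115.0 − 2.4×18.7073 = 70.1025.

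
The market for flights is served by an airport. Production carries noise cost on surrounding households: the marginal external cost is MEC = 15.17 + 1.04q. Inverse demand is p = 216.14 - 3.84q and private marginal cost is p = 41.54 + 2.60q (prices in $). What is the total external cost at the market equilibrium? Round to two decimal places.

$793.51

Market equilibrium (private): 41.54 + 2.60q = 216.14 - 3.84q → q_m = 27.1118.
Total external cost = ∫₀^{q_m} (15.17 + 1.04q) dq = 15.17×27.1118 + ½×1.04×27.1118² = 793.5118.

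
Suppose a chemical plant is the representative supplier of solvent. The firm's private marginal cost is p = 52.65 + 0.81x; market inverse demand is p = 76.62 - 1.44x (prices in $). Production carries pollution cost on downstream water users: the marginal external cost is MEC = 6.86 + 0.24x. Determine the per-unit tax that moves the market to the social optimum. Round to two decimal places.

tax = $8.51 per unit

Social marginal cost = private MC + MEC = 59.51 + 1.05x.
Set SMC = demand: 59.51 + 1.05x = 76.62 - 1.44x → x* = 6.8715.
The Pigouvian tax equals MEC at x*: 6.86 + 0.24×6.8715 = 8.5092.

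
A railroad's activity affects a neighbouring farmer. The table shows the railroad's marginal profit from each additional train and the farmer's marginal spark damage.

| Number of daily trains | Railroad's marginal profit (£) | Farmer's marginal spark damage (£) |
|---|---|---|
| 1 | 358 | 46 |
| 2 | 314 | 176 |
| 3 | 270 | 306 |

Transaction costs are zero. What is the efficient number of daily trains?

Bargaining reaches the level where marginal profit last exceeds marginal spark damage.
That holds through level 2 (314 ≥ 176) but not at 3 (270 < 306).

2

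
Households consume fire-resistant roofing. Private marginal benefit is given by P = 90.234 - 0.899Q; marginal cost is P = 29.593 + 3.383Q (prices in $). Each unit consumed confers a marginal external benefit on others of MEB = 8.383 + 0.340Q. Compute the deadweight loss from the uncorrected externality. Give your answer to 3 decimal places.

Market equilibrium (private): 29.593 + 3.383Q = 90.234 - 0.899Q → Q_m = 14.1618.
Social marginal benefit = demand + MEB = 98.617 - 0.559Q.
Set SMB = MC: 98.617 - 0.559Q = 29.593 + 3.383Q → Q* = 17.5099.
Between Q* and Q_m the wedge SMB − MC runs linearly from 0 to MEB(Q_m), so the loss is a triangle.
DWL = ½ × 3.3481 × 13.1980 = 22.0941.

DWL = $22.094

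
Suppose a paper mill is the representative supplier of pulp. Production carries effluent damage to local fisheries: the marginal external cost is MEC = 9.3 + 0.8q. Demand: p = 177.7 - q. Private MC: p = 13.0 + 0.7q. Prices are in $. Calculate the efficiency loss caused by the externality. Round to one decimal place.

DWL = $1507.1

Market equilibrium (private): 13.0 + 0.7q = 177.7 - q → q_m = 96.8824.
Social marginal cost = private MC + MEC = 22.3 + 1.5q.
Set SMC = demand: 22.3 + 1.5q = 177.7 - q → q* = 62.1600.
Between q* and q_m the wedge SMC − demand runs linearly from 0 to MEC(q_m), so the loss is a triangle.
DWL = ½ × 34.7224 × 86.8059 = 1507.0546.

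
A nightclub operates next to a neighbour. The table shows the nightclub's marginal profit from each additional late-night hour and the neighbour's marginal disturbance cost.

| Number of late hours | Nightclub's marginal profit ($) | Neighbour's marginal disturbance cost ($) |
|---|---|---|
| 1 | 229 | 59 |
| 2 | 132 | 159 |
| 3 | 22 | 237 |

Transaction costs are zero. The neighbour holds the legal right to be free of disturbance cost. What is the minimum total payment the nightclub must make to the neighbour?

Efficient level: marginal profit ≥ marginal disturbance cost through level 1, so k* = 1.
With the neighbour holding the right, the nightclub must at least compensate total damage at k*: 59 = 59.

$59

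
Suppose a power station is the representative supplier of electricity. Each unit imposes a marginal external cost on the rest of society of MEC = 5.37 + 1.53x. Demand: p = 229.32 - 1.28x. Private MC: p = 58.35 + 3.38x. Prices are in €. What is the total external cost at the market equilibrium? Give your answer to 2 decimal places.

Market equilibrium (private): 58.35 + 3.38x = 229.32 - 1.28x → x_m = 36.6888.
Total external cost = ∫₀^{x_m} (5.37 + 1.53x) dx = 5.37×36.6888 + ½×1.53×36.6888² = 1226.7609.

€1226.76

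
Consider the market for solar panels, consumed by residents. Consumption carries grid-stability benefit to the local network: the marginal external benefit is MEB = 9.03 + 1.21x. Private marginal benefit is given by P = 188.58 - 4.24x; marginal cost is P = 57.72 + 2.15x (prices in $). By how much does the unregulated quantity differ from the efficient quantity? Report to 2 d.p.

6.53 units

Market equilibrium (private): 57.72 + 2.15x = 188.58 - 4.24x → x_m = 20.4789.
Social marginal benefit = demand + MEB = 197.61 - 3.03x.
Set SMB = MC: 197.61 - 3.03x = 57.72 + 2.15x → x* = 27.0058.
Gap = |20.4789 − 27.0058| = 6.5269.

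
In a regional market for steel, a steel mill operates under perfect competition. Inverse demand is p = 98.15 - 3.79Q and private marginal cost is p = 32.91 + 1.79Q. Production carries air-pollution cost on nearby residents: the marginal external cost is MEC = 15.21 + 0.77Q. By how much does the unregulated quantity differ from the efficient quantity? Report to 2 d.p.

Market equilibrium (private): 32.91 + 1.79Q = 98.15 - 3.79Q → Q_m = 11.6918.
Social marginal cost = private MC + MEC = 48.12 + 2.56Q.
Set SMC = demand: 48.12 + 2.56Q = 98.15 - 3.79Q → Q* = 7.8787.
Gap = |11.6918 − 7.8787| = 3.8131.

3.81 units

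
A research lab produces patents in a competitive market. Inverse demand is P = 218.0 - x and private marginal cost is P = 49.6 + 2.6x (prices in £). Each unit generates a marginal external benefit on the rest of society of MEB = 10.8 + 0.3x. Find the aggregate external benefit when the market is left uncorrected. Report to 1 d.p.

£833.4

Market equilibrium (private): 49.6 + 2.6x = 218.0 - x → x_m = 46.7778.
Total external benefit = ∫₀^{x_m} (10.8 + 0.3x) dx = 10.8×46.7778 + ½×0.3×46.7778² = 833.4246.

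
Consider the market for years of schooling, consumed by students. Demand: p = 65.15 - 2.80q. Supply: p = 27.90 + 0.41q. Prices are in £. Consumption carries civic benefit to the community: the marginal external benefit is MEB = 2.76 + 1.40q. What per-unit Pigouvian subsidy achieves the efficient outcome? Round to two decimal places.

subsidy = £33.71 per unit

Social marginal benefit = demand + MEB = 67.91 - 1.40q.
Set SMB = MC: 67.91 - 1.40q = 27.90 + 0.41q → q* = 22.1050.
The Pigouvian subsidy equals MEB at q*: 2.76 + 1.40×22.1050 = 33.7070.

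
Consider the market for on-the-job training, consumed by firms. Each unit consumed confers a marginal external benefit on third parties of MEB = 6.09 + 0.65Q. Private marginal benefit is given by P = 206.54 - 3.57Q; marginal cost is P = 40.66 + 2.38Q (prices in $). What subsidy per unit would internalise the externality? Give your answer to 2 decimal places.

Social marginal benefit = demand + MEB = 212.63 - 2.92Q.
Set SMB = MC: 212.63 - 2.92Q = 40.66 + 2.38Q → Q* = 32.4472.
The Pigouvian subsidy equals MEB at Q*: 6.09 + 0.65×32.4472 = 27.1807.

subsidy = $27.18 per unit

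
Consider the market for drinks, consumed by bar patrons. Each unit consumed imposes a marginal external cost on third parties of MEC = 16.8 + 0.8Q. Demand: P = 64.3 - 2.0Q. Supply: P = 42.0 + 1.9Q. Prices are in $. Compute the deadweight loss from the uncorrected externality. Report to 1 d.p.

Market equilibrium (private): 42.0 + 1.9Q = 64.3 - 2.0Q → Q_m = 5.7179.
Social marginal benefit = demand − MEC = 47.5 - 2.8Q.
Set SMB = MC: 47.5 - 2.8Q = 42.0 + 1.9Q → Q* = 1.1702.
The welfare-loss triangle has base |Q_m − Q*| and height MEC(Q_m) (the vertical gap between SMB and MC is zero at Q* and MEC at Q_m).
DWL = ½ × 4.5477 × 21.3744 = 48.6022.

DWL = $48.6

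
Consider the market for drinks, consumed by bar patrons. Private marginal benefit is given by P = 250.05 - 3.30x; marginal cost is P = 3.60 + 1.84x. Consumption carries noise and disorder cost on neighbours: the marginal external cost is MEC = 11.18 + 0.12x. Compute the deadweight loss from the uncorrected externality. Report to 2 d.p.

Market equilibrium (private): 3.60 + 1.84x = 250.05 - 3.30x → x_m = 47.9475.
Social marginal benefit = demand − MEC = 238.87 - 3.42x.
Set SMB = MC: 238.87 - 3.42x = 3.60 + 1.84x → x* = 44.7281.
The welfare-loss triangle has base |x_m − x*| and height MEC(x_m) (the vertical gap between SMB and MC is zero at x* and MEC at x_m).
DWL = ½ × 3.2194 × 16.9337 = 27.2582.

DWL = 27.26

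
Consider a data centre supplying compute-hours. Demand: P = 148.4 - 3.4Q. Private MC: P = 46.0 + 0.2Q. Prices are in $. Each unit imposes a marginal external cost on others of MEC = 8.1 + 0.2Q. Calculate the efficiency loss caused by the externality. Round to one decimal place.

Market equilibrium (private): 46.0 + 0.2Q = 148.4 - 3.4Q → Q_m = 28.4444.
Social marginal cost = private MC + MEC = 54.1 + 0.4Q.
Set SMC = demand: 54.1 + 0.4Q = 148.4 - 3.4Q → Q* = 24.8158.
The loss is the area between SMC and demand from Q* to Q_m; with linear curves that's a triangle of height MEC(Q_m).
DWL = ½ × 3.6286 × 13.7889 = 25.0172.

DWL = $25.0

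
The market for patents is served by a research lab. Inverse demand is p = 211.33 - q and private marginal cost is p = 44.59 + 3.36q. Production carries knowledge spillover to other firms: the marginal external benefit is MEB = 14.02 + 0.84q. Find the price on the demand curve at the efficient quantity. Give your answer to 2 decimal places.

Social marginal cost = private MC − MEB = 30.57 + 2.52q.
Set SMC = demand: 30.57 + 2.52q = 211.33 - q → q* = 51.3523.
Consumer price on the demand curve at q*: 211.33 − 1.00×51.3523 = 159.9777.

P = 159.98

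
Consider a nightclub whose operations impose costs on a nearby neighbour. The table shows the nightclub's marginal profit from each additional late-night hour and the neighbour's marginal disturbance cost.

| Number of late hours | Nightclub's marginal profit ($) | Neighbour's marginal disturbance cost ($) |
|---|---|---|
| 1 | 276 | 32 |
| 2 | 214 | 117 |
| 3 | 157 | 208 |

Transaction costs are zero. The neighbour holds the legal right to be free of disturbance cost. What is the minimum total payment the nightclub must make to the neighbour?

Efficient level: marginal profit ≥ marginal disturbance cost through level 2, so k* = 2.
With the neighbour holding the right, the nightclub must at least compensate total damage at k*: 32 + 117 = 149.

$149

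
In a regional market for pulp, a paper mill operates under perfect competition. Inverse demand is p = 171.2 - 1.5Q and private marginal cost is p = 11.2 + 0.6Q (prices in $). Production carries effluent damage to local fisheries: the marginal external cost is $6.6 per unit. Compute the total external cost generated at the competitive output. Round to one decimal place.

Market equilibrium (private): 11.2 + 0.6Q = 171.2 - 1.5Q → Q_m = 76.1905.
Total external cost = MEC × Q_m = 6.6 × 76.1905 = 502.8573.

$502.9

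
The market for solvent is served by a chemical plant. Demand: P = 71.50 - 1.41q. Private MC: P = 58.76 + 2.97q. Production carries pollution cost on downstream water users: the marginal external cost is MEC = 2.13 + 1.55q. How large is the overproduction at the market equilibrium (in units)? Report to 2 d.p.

Market equilibrium (private): 58.76 + 2.97q = 71.50 - 1.41q → q_m = 2.9087.
Social marginal cost = private MC + MEC = 60.89 + 4.52q.
Set SMC = demand: 60.89 + 4.52q = 71.50 - 1.41q → q* = 1.7892.
Gap = |2.9087 − 1.7892| = 1.1195.

1.12 units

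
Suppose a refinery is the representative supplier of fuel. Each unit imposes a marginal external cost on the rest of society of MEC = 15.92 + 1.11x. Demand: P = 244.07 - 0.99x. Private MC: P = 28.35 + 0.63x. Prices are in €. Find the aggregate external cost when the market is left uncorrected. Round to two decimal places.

€11961.02

Market equilibrium (private): 28.35 + 0.63x = 244.07 - 0.99x → x_m = 133.1605.
Total external cost = ∫₀^{x_m} (15.92 + 1.11x) dx = 15.92×133.1605 + ½×1.11×133.1605² = 11961.0191.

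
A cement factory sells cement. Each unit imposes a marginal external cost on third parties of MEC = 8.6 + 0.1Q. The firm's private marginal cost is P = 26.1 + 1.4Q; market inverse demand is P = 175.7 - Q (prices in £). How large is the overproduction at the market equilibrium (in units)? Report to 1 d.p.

5.9 units

Market equilibrium (private): 26.1 + 1.4Q = 175.7 - Q → Q_m = 62.3333.
Social marginal cost = private MC + MEC = 34.7 + 1.5Q.
Set SMC = demand: 34.7 + 1.5Q = 175.7 - Q → Q* = 56.4000.
Gap = |62.3333 − 56.4000| = 5.9333.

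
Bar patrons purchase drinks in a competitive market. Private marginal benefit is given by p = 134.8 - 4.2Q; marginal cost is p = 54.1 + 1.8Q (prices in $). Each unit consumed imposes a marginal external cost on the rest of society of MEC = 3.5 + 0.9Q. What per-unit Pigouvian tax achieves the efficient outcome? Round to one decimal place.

Social marginal benefit = demand − MEC = 131.3 - 5.1Q.
Set SMB = MC: 131.3 - 5.1Q = 54.1 + 1.8Q → Q* = 11.1884.
The Pigouvian tax equals MEC at Q*: 3.5 + 0.9×11.1884 = 13.5696.

tax = $13.6 per unit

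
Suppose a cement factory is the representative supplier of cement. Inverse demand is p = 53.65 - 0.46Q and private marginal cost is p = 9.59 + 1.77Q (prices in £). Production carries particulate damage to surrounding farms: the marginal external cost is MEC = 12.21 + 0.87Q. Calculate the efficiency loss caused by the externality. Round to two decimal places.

DWL = £139.41

Market equilibrium (private): 9.59 + 1.77Q = 53.65 - 0.46Q → Q_m = 19.7578.
Social marginal cost = private MC + MEC = 21.80 + 2.64Q.
Set SMC = demand: 21.80 + 2.64Q = 53.65 - 0.46Q → Q* = 10.2742.
The loss is the area between SMC and demand from Q* to Q_m; with linear curves that's a triangle of height MEC(Q_m).
DWL = ½ × 9.4836 × 29.3993 = 139.4056.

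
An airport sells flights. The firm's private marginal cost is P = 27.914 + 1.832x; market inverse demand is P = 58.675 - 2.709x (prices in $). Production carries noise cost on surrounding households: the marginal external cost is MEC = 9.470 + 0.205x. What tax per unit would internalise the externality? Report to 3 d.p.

Social marginal cost = private MC + MEC = 37.384 + 2.037x.
Set SMC = demand: 37.384 + 2.037x = 58.675 - 2.709x → x* = 4.4861.
The Pigouvian tax equals MEC at x*: 9.470 + 0.205×4.4861 = 10.3897.

tax = $10.390 per unit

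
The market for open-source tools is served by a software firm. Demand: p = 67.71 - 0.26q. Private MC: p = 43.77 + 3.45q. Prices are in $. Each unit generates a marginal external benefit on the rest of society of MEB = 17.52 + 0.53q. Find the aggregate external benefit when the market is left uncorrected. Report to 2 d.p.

$124.09

Market equilibrium (private): 43.77 + 3.45q = 67.71 - 0.26q → q_m = 6.4528.
Total external benefit = ∫₀^{q_m} (17.52 + 0.53q) dq = 17.52×6.4528 + ½×0.53×6.4528² = 124.0873.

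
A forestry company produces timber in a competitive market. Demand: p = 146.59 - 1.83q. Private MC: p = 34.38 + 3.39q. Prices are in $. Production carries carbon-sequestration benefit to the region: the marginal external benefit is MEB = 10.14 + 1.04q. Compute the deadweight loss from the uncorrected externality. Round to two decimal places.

Market equilibrium (private): 34.38 + 3.39q = 146.59 - 1.83q → q_m = 21.4962.
Social marginal cost = private MC − MEB = 24.24 + 2.35q.
Set SMC = demand: 24.24 + 2.35q = 146.59 - 1.83q → q* = 29.2703.
Height of the DWL triangle at q_m is demand(q_m) − SMC(q_m) = MEB(q_m) = 32.4960.
DWL = ½ × 7.7741 × 32.4960 = 126.3136.

DWL = $126.31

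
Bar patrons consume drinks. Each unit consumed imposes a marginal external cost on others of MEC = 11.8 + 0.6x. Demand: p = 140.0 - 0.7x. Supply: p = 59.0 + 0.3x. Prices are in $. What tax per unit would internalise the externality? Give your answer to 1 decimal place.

tax = $37.8 per unit

Social marginal benefit = demand − MEC = 128.2 - 1.3x.
Set SMB = MC: 128.2 - 1.3x = 59.0 + 0.3x → x* = 43.2500.
The Pigouvian tax equals MEC at x*: 11.8 + 0.6×43.2500 = 37.7500.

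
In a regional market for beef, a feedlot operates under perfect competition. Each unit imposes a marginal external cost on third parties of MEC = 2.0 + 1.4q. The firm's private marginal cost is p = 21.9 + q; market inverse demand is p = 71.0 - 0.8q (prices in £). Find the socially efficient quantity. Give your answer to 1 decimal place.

q* = 14.7

Social marginal cost = private MC + MEC = 23.9 + 2.4q.
Set SMC = demand: 23.9 + 2.4q = 71.0 - 0.8q → q* = 14.7188.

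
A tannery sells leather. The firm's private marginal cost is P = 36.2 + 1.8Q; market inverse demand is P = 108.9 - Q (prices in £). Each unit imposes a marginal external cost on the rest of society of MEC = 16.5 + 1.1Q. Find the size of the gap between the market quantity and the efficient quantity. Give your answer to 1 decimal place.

Market equilibrium (private): 36.2 + 1.8Q = 108.9 - Q → Q_m = 25.9643.
Social marginal cost = private MC + MEC = 52.7 + 2.9Q.
Set SMC = demand: 52.7 + 2.9Q = 108.9 - Q → Q* = 14.4103.
Gap = |25.9643 − 14.4103| = 11.5540.

11.6 units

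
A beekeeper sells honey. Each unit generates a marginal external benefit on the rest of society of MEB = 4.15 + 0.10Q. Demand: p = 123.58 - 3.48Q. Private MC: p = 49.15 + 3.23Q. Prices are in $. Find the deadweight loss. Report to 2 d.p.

Market equilibrium (private): 49.15 + 3.23Q = 123.58 - 3.48Q → Q_m = 11.0924.
Social marginal cost = private MC − MEB = 45.00 + 3.13Q.
Set SMC = demand: 45.00 + 3.13Q = 123.58 - 3.48Q → Q* = 11.8880.
Height of the DWL triangle at Q_m is demand(Q_m) − SMC(Q_m) = MEB(Q_m) = 5.2592.
DWL = ½ × 0.7956 × 5.2592 = 2.0921.

DWL = $2.09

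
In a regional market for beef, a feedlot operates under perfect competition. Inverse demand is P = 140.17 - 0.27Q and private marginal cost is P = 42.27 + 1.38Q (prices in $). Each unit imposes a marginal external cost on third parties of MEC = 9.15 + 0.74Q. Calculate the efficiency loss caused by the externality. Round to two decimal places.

DWL = $588.91

Market equilibrium (private): 42.27 + 1.38Q = 140.17 - 0.27Q → Q_m = 59.3333.
Social marginal cost = private MC + MEC = 51.42 + 2.12Q.
Set SMC = demand: 51.42 + 2.12Q = 140.17 - 0.27Q → Q* = 37.1339.
Between Q* and Q_m the wedge SMC − demand runs linearly from 0 to MEC(Q_m), so the loss is a triangle.
DWL = ½ × 22.1994 × 53.0567 = 588.9135.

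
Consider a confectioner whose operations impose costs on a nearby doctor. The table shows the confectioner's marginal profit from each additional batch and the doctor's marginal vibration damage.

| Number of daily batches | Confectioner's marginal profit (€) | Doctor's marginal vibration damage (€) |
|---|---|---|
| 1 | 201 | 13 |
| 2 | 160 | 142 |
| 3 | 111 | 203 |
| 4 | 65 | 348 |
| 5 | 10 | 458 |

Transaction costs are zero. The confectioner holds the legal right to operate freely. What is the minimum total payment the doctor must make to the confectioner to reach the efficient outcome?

€186

Left alone the confectioner would choose level 5 (marginal profit stays positive).
Efficient level: k* = 2 (marginal profit ≥ marginal vibration damage through 2).
The doctor must at least cover the confectioner's forgone profit from cutting 5→2: 111 + 65 + 10 = 186.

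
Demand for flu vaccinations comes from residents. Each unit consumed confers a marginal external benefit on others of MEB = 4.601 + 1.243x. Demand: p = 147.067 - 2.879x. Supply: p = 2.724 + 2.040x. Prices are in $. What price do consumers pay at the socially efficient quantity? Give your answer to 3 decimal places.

P = $30.416

Social marginal benefit = demand + MEB = 151.668 - 1.636x.
Set SMB = MC: 151.668 - 1.636x = 2.724 + 2.040x → x* = 40.5180.
Consumer price on the demand curve at x*: 147.067 − 2.879×40.5180 = 30.4157.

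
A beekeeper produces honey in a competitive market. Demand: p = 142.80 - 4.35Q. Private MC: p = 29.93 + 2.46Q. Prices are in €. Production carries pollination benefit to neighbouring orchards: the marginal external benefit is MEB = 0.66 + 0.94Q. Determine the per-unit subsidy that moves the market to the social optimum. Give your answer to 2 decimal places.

subsidy = €18.84 per unit

Social marginal cost = private MC − MEB = 29.27 + 1.52Q.
Set SMC = demand: 29.27 + 1.52Q = 142.80 - 4.35Q → Q* = 19.3407.
The Pigouvian subsidy equals MEB at Q*: 0.66 + 0.94×19.3407 = 18.8403.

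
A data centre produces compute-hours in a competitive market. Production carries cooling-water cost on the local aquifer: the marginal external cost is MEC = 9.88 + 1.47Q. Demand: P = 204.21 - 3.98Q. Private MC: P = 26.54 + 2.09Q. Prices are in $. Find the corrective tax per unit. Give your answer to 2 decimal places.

tax = $42.59 per unit

Social marginal cost = private MC + MEC = 36.42 + 3.56Q.
Set SMC = demand: 36.42 + 3.56Q = 204.21 - 3.98Q → Q* = 22.2533.
The Pigouvian tax equals MEC at Q*: 9.88 + 1.47×22.2533 = 42.5924.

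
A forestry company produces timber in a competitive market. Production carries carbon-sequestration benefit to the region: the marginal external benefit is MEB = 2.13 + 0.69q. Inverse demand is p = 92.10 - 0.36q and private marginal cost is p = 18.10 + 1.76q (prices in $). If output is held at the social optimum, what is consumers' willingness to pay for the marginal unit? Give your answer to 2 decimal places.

Social marginal cost = private MC − MEB = 15.97 + 1.07q.
Set SMC = demand: 15.97 + 1.07q = 92.10 - 0.36q → q* = 53.2378.
Consumer price on the demand curve at q*: 92.10 − 0.36×53.2378 = 72.9344.

P = $72.93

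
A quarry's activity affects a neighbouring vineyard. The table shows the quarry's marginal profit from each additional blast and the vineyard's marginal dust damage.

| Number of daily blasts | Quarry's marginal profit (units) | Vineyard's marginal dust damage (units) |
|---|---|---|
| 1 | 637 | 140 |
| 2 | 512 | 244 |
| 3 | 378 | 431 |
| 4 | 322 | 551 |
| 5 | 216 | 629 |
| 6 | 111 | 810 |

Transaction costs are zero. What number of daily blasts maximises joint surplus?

2

Bargaining reaches the level where marginal profit last exceeds marginal dust damage.
That holds through level 2 (512 ≥ 244) but not at 3 (378 < 431).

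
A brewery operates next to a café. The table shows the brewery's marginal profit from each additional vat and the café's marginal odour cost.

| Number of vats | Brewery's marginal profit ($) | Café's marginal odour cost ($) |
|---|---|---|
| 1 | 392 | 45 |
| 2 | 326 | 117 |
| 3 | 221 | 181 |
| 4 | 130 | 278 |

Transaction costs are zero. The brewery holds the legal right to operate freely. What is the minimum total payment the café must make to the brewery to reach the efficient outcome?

Left alone the brewery would choose level 4 (marginal profit stays positive).
Efficient level: k* = 3 (marginal profit ≥ marginal odour cost through 3).
The café must at least cover the brewery's forgone profit from cutting 4→3: 130 = 130.

$130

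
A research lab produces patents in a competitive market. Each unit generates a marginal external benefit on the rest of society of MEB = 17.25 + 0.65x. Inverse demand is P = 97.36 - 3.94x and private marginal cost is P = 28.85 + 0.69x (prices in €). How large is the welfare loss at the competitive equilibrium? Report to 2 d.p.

Market equilibrium (private): 28.85 + 0.69x = 97.36 - 3.94x → x_m = 14.7970.
Social marginal cost = private MC − MEB = 11.60 + 0.04x.
Set SMC = demand: 11.60 + 0.04x = 97.36 - 3.94x → x* = 21.5477.
Between x* and x_m the wedge demand − SMC runs linearly from 0 to MEB(x_m), so the loss is a triangle.
DWL = ½ × 6.7507 × 26.8680 = 90.6889.

DWL = €90.69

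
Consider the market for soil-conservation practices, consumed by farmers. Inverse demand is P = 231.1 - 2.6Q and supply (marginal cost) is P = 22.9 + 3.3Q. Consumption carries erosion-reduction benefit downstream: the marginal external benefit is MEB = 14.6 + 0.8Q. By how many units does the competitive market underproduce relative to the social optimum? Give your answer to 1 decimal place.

Market equilibrium (private): 22.9 + 3.3Q = 231.1 - 2.6Q → Q_m = 35.2881.
Social marginal benefit = demand + MEB = 245.7 - 1.8Q.
Set SMB = MC: 245.7 - 1.8Q = 22.9 + 3.3Q → Q* = 43.6863.
Gap = |35.2881 − 43.6863| = 8.3982.

8.4 units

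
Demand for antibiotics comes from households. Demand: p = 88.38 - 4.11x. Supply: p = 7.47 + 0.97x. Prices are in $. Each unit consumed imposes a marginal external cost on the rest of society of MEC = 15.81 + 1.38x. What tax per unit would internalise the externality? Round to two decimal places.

Social marginal benefit = demand − MEC = 72.57 - 5.49x.
Set SMB = MC: 72.57 - 5.49x = 7.47 + 0.97x → x* = 10.0774.
The Pigouvian tax equals MEC at x*: 15.81 + 1.38×10.0774 = 29.7168.

tax = $29.72 per unit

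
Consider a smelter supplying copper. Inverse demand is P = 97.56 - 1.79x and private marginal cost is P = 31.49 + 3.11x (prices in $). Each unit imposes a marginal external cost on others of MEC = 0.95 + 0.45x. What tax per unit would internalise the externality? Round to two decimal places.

Social marginal cost = private MC + MEC = 32.44 + 3.56x.
Set SMC = demand: 32.44 + 3.56x = 97.56 - 1.79x → x* = 12.1720.
The Pigouvian tax equals MEC at x*: 0.95 + 0.45×12.1720 = 6.4274.

tax = $6.43 per unit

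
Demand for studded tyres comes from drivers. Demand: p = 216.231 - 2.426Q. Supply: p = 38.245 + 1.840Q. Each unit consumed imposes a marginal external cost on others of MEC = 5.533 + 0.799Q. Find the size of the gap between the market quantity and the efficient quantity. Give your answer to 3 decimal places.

7.674 units

Market equilibrium (private): 38.245 + 1.840Q = 216.231 - 2.426Q → Q_m = 41.7220.
Social marginal benefit = demand − MEC = 210.698 - 3.225Q.
Set SMB = MC: 210.698 - 3.225Q = 38.245 + 1.840Q → Q* = 34.0480.
Gap = |41.7220 − 34.0480| = 7.6740.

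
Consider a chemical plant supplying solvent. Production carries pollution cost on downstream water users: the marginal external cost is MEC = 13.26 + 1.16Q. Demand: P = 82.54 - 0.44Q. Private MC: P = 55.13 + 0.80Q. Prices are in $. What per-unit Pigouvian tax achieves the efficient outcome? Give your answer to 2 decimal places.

Social marginal cost = private MC + MEC = 68.39 + 1.96Q.
Set SMC = demand: 68.39 + 1.96Q = 82.54 - 0.44Q → Q* = 5.8958.
The Pigouvian tax equals MEC at Q*: 13.26 + 1.16×5.8958 = 20.0991.

tax = $20.10 per unit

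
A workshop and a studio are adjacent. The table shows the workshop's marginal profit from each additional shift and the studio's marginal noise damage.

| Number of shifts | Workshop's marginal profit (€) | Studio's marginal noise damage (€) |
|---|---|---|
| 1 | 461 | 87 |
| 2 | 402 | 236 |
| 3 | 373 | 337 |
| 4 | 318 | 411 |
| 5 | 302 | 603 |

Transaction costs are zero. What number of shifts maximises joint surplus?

3

Bargaining reaches the level where marginal profit last exceeds marginal noise damage.
That holds through level 3 (373 ≥ 337) but not at 4 (318 < 411).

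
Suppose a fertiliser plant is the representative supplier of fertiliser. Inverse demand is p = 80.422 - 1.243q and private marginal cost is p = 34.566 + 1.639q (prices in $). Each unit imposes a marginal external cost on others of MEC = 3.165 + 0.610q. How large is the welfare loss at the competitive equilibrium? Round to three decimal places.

DWL = $23.720

Market equilibrium (private): 34.566 + 1.639q = 80.422 - 1.243q → q_m = 15.9112.
Social marginal cost = private MC + MEC = 37.731 + 2.249q.
Set SMC = demand: 37.731 + 2.249q = 80.422 - 1.243q → q* = 12.2254.
The welfare-loss triangle has base |q_m − q*| and height MEC(q_m) (the vertical gap between SMC and demand is zero at q* and MEC at q_m).
DWL = ½ × 3.6858 × 12.8708 = 23.7196.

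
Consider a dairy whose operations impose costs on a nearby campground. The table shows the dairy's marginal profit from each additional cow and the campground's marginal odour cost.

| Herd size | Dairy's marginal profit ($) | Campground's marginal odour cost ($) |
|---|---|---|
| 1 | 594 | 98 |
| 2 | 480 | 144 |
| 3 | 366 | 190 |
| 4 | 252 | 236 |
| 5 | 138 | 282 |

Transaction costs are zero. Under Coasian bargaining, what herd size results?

4

Bargaining reaches the level where marginal profit last exceeds marginal odour cost.
That holds through level 4 (252 ≥ 236) but not at 5 (138 < 282).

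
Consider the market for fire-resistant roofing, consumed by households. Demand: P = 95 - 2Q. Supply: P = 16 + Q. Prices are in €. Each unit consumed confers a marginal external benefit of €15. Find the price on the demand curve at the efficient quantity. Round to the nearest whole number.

Social marginal benefit = demand + MEB = 110 - 2Q.
Set SMB = MC: 110 - 2Q = 16 + Q → Q* = 31.3333.
Consumer price on the demand curve at Q*: 95 − 2×31.3333 = 32.3334.

P = €32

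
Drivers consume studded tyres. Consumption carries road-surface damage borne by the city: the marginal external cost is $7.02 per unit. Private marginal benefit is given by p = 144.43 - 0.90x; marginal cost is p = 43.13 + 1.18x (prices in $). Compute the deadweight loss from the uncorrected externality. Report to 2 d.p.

Market equilibrium (private): 43.13 + 1.18x = 144.43 - 0.90x → x_m = 48.7019.
Social marginal benefit = demand − MEC = 137.41 - 0.90x.
Set SMB = MC: 137.41 - 0.90x = 43.13 + 1.18x → x* = 45.3269.
The welfare-loss triangle has base |x_m − x*| and height MEC(x_m) (the vertical gap between SMB and MC is zero at x* and MEC at x_m).
DWL = ½ × 3.3750 × 7.0200 = 11.8463.

DWL = $11.85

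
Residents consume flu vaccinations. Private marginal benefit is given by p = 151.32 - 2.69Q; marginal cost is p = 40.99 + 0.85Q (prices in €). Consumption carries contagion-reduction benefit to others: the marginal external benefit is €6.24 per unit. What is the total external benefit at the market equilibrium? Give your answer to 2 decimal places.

€194.48

Market equilibrium (private): 40.99 + 0.85Q = 151.32 - 2.69Q → Q_m = 31.1667.
Total external benefit = MEB × Q_m = 6.24 × 31.1667 = 194.4802.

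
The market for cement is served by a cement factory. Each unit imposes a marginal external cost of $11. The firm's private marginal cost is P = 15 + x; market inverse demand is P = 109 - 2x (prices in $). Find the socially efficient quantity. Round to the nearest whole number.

x* = 28

Social marginal cost = private MC + MEC = 26 + x.
Set SMC = demand: 26 + x = 109 - 2x → x* = 27.6667.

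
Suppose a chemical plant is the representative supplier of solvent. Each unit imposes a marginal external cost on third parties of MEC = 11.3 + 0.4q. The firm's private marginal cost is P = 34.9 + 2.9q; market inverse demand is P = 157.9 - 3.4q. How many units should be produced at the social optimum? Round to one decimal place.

Social marginal cost = private MC + MEC = 46.2 + 3.3q.
Set SMC = demand: 46.2 + 3.3q = 157.9 - 3.4q → q* = 16.6716.

q* = 16.7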